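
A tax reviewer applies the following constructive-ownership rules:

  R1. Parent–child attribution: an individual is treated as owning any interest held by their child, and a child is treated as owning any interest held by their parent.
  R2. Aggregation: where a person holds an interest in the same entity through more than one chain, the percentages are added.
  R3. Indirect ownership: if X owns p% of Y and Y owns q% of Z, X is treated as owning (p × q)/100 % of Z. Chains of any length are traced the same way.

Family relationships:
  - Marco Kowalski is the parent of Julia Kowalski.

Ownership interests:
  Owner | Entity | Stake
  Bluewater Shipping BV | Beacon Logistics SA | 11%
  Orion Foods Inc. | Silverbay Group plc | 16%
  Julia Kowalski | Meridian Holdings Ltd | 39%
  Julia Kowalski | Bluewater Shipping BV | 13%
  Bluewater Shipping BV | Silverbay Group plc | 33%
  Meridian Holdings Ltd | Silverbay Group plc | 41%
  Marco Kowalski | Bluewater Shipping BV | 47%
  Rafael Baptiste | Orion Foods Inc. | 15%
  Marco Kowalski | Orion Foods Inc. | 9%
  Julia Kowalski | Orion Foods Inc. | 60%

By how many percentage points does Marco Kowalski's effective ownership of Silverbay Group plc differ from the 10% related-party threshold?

By parent–child attribution (R1), Marco Kowalski is treated as also owning Julia Kowalski's interest in Orion Foods Inc, giving 9% + 60% = 69%.
By parent–child attribution (R1), Marco Kowalski is treated as also owning Julia Kowalski's interest in Bluewater Shipping BV, giving 47% + 13% = 60%.
By parent–child attribution (R1), Marco Kowalski is treated as owning Julia Kowalski's 39% interest in Meridian Holdings Ltd.
Chain via Orion Foods Inc. (R3): 69% × 16% = 11.04% of Silverbay Group plc.
Chain via Bluewater Shipping BV (R3): 60% × 33% = 19.8% of Silverbay Group plc.
Chain via Meridian Holdings Ltd (R3): 39% × 41% = 15.99% of Silverbay Group plc.
Aggregating (R2): 11.04% + 19.8% + 15.99% = 46.83%.
46.83% exceeds the 10% threshold by 36.83 percentage points.

36.83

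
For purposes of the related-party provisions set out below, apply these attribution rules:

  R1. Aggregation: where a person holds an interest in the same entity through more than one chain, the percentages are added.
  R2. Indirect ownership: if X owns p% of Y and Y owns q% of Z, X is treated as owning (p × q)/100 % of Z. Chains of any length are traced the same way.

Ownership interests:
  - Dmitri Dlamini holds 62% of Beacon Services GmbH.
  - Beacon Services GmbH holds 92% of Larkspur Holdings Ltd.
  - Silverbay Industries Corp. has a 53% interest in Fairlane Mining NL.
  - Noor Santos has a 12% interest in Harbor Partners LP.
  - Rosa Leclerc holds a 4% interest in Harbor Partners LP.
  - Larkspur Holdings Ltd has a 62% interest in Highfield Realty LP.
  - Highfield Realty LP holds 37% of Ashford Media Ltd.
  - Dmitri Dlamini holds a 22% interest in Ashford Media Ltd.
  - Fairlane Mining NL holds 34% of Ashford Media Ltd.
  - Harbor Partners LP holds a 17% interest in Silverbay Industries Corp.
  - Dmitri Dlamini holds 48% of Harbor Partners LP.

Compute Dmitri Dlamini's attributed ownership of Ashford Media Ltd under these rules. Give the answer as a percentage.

36.555408%

Chain via Beacon Services GmbH → Larkspur Holdings Ltd → Highfield Realty LP (R2): 62% × 92% × 62% × 37% = 13.084976% of Ashford Media Ltd.
Chain via Harbor Partners LP → Silverbay Industries Corp. → Fairlane Mining NL (R2): 48% × 17% × 53% × 34% = 1.470432% of Ashford Media Ltd.
Direct interest in Ashford Media Ltd: 22%.
Aggregating (R1): 13.084976% + 1.470432% + 22% = 36.555408%.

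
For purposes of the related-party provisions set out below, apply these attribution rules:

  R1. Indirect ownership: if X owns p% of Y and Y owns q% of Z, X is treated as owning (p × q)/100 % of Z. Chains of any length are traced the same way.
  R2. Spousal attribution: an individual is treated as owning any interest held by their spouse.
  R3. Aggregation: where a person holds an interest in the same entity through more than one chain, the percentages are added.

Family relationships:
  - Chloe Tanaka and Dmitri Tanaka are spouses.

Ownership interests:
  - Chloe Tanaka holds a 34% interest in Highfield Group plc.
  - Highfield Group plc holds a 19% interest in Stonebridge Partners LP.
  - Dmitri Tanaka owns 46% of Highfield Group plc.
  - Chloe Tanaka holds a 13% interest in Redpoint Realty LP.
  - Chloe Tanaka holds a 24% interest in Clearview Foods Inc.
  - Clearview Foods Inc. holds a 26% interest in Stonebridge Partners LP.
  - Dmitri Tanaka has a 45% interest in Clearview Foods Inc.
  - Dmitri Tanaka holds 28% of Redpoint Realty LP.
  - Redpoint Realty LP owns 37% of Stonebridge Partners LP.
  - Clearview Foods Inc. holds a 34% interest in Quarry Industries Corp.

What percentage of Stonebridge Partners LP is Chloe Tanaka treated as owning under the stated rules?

By spousal attribution (R2), Chloe Tanaka is treated as also owning Dmitri Tanaka's interest in Redpoint Realty LP, giving 13% + 28% = 41%.
By spousal attribution (R2), Chloe Tanaka is treated as also owning Dmitri Tanaka's interest in Highfield Group plc, giving 34% + 46% = 80%.
By spousal attribution (R2), Chloe Tanaka is treated as also owning Dmitri Tanaka's interest in Clearview Foods Inc, giving 24% + 45% = 69%.
Chain via Redpoint Realty LP (R1): 41% × 37% = 15.17% of Stonebridge Partners LP.
Chain via Highfield Group plc (R1): 80% × 19% = 15.2% of Stonebridge Partners LP.
Chain via Clearview Foods Inc. (R1): 69% × 26% = 17.94% of Stonebridge Partners LP.
Aggregating (R3): 15.17% + 15.2% + 17.94% = 48.31%.

48.31%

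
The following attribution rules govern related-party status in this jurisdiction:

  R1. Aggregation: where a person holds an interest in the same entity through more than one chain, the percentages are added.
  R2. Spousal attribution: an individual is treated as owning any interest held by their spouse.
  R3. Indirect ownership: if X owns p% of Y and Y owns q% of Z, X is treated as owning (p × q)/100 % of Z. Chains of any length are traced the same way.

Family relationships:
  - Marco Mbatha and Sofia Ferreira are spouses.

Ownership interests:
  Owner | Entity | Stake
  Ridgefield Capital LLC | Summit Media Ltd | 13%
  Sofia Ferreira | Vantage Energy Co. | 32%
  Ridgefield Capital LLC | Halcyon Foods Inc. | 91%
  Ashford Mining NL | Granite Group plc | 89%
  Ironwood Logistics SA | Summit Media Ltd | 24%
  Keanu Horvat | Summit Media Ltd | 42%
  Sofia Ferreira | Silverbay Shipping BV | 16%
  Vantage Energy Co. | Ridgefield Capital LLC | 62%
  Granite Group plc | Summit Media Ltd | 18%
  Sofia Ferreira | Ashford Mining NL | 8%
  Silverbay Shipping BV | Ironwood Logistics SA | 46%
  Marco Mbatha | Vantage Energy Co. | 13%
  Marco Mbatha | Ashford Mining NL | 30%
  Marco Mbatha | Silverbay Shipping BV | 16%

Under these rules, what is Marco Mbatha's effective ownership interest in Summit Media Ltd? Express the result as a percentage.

13.2474%

By spousal attribution (R2), Marco Mbatha is treated as also owning Sofia Ferreira's interest in Ashford Mining NL, giving 30% + 8% = 38%.
By spousal attribution (R2), Marco Mbatha is treated as also owning Sofia Ferreira's interest in Silverbay Shipping BV, giving 16% + 16% = 32%.
By spousal attribution (R2), Marco Mbatha is treated as also owning Sofia Ferreira's interest in Vantage Energy Co, giving 13% + 32% = 45%.
Chain via Ashford Mining NL → Granite Group plc (R3): 38% × 89% × 18% = 6.0876% of Summit Media Ltd.
Chain via Silverbay Shipping BV → Ironwood Logistics SA (R3): 32% × 46% × 24% = 3.5328% of Summit Media Ltd.
Chain via Vantage Energy Co. → Ridgefield Capital LLC (R3): 45% × 62% × 13% = 3.627% of Summit Media Ltd.
Aggregating (R1): 6.0876% + 3.5328% + 3.627% = 13.2474%.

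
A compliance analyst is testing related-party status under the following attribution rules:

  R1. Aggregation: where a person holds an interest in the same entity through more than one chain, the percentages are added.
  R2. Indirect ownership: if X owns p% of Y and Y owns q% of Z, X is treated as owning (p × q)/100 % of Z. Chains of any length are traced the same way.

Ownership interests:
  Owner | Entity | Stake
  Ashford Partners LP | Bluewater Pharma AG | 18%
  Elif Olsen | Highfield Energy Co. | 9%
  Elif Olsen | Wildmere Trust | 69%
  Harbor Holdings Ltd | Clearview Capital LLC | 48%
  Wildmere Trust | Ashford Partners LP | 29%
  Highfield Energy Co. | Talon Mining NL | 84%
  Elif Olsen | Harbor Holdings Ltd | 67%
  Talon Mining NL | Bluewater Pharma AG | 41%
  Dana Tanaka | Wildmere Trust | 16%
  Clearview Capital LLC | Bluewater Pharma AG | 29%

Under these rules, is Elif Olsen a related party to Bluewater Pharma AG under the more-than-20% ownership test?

Chain via Wildmere Trust → Ashford Partners LP (R2): 69% × 29% × 18% = 3.6018% of Bluewater Pharma AG.
Chain via Harbor Holdings Ltd → Clearview Capital LLC (R2): 67% × 48% × 29% = 9.3264% of Bluewater Pharma AG.
Chain via Highfield Energy Co. → Talon Mining NL (R2): 9% × 84% × 41% = 3.0996% of Bluewater Pharma AG.
Aggregating (R1): 3.6018% + 9.3264% + 3.0996% = 16.0278%.
16.0278% does not exceed the 20% threshold, so Elif is not a related party to Bluewater Pharma AG.

No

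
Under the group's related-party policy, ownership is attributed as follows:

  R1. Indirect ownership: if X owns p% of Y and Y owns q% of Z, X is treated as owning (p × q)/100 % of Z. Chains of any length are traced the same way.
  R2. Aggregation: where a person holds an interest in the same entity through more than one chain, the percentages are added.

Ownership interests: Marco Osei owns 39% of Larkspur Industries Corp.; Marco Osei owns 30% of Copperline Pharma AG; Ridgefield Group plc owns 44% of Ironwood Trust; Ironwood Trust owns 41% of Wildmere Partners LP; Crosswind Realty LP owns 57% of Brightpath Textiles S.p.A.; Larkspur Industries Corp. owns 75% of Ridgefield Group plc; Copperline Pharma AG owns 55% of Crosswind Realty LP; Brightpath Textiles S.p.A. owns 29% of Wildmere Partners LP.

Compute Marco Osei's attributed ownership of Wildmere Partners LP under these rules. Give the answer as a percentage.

Chain via Copperline Pharma AG → Crosswind Realty LP → Brightpath Textiles S.p.A. (R1): 30% × 55% × 57% × 29% = 2.72745% of Wildmere Partners LP.
Chain via Larkspur Industries Corp. → Ridgefield Group plc → Ironwood Trust (R1): 39% × 75% × 44% × 41% = 5.2767% of Wildmere Partners LP.
Aggregating (R2): 2.72745% + 5.2767% = 8.00415%.

8.00415%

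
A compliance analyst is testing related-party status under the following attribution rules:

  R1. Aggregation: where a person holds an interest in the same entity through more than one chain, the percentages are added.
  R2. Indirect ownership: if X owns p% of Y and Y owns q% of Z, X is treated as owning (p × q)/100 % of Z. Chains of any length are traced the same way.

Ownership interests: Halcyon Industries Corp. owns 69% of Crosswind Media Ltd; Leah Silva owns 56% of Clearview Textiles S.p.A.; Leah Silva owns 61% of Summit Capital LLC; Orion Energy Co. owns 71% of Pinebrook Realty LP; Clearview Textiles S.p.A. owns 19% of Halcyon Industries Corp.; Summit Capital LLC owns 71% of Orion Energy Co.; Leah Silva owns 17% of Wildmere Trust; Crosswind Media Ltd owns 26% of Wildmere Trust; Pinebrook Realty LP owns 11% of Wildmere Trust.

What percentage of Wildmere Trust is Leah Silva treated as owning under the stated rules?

22.291327%

Chain via Summit Capital LLC → Orion Energy Co. → Pinebrook Realty LP (R2): 61% × 71% × 71% × 11% = 3.382511% of Wildmere Trust.
Chain via Clearview Textiles S.p.A. → Halcyon Industries Corp. → Crosswind Media Ltd (R2): 56% × 19% × 69% × 26% = 1.908816% of Wildmere Trust.
Direct interest in Wildmere Trust: 17%.
Aggregating (R1): 3.382511% + 1.908816% + 17% = 22.291327%.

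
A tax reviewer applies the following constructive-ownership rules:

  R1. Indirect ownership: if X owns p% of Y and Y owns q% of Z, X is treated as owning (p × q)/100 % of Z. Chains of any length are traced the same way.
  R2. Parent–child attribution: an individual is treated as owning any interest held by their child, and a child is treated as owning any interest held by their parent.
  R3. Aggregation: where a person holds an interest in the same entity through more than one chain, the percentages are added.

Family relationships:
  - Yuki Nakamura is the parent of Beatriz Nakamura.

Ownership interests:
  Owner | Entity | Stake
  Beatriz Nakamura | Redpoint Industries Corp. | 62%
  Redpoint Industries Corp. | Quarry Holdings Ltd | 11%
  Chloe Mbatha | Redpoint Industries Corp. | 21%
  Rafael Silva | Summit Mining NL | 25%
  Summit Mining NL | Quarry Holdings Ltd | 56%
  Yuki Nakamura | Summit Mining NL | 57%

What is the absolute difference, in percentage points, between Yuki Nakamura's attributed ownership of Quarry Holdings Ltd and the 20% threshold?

By parent–child attribution (R2), Yuki Nakamura is treated as owning Beatriz Nakamura's 62% interest in Redpoint Industries Corp.
Chain via Summit Mining NL (R1): 57% × 56% = 31.92% of Quarry Holdings Ltd.
Chain via Redpoint Industries Corp. (R1): 62% × 11% = 6.82% of Quarry Holdings Ltd.
Aggregating (R3): 31.92% + 6.82% = 38.74%.
38.74% exceeds the 20% threshold by 18.74 percentage points.

18.74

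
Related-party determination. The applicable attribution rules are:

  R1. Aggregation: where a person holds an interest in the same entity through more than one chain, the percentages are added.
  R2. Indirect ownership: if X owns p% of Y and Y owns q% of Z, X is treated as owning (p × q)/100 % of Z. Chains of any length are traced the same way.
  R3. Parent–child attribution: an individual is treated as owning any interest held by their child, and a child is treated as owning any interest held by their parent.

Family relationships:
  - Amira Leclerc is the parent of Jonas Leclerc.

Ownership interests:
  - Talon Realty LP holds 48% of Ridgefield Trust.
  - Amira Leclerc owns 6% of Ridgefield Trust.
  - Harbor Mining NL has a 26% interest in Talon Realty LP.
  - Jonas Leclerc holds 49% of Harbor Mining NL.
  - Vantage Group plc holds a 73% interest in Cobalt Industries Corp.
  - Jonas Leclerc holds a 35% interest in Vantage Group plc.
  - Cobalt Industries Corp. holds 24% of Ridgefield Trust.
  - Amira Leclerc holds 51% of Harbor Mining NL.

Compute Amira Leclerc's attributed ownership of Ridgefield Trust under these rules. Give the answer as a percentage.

24.612%

By parent–child attribution (R3), Amira Leclerc is treated as also owning Jonas Leclerc's interest in Harbor Mining NL, giving 51% + 49% = 100%.
By parent–child attribution (R3), Amira Leclerc is treated as owning Jonas Leclerc's 35% interest in Vantage Group plc.
Chain via Harbor Mining NL → Talon Realty LP (R2): 100% × 26% × 48% = 12.48% of Ridgefield Trust.
Direct interest in Ridgefield Trust: 6%.
Chain via Vantage Group plc → Cobalt Industries Corp. (R2): 35% × 73% × 24% = 6.132% of Ridgefield Trust.
Aggregating (R1): 12.48% + 6% + 6.132% = 24.612%.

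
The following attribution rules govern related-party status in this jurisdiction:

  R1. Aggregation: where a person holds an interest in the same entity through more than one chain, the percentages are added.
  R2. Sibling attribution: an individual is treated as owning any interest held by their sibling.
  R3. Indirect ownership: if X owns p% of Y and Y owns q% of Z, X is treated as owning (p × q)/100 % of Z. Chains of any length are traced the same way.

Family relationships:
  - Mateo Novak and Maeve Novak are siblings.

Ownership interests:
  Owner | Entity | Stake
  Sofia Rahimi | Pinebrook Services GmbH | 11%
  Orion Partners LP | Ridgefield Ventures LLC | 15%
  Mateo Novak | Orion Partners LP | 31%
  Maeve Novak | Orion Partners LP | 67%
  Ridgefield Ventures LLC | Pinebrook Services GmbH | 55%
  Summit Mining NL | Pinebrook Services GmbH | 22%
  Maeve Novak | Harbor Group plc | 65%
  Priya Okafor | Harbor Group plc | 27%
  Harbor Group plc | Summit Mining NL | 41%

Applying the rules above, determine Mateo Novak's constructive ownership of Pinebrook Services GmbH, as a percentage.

13.948%

By sibling attribution (R2), Mateo Novak is treated as also owning Maeve Novak's interest in Orion Partners LP, giving 31% + 67% = 98%.
By sibling attribution (R2), Mateo Novak is treated as owning Maeve Novak's 65% interest in Harbor Group plc.
Chain via Orion Partners LP → Ridgefield Ventures LLC (R3): 98% × 15% × 55% = 8.085% of Pinebrook Services GmbH.
Chain via Harbor Group plc → Summit Mining NL (R3): 65% × 41% × 22% = 5.863% of Pinebrook Services GmbH.
Aggregating (R1): 8.085% + 5.863% = 13.948%.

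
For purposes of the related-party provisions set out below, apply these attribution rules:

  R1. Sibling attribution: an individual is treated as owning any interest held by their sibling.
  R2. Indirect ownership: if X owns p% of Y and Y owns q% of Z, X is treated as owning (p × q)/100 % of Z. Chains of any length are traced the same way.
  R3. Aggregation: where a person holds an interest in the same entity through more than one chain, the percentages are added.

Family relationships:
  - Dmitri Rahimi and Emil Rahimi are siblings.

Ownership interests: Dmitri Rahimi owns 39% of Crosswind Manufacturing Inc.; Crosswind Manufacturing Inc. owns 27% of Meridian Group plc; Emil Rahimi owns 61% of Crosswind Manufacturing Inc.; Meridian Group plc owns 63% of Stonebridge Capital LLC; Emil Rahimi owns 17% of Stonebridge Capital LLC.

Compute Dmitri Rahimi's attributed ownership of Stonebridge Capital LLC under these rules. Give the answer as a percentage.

34.01%

By sibling attribution (R1), Dmitri Rahimi is treated as also owning Emil Rahimi's interest in Crosswind Manufacturing Inc, giving 39% + 61% = 100%.
By sibling attribution (R1), Dmitri Rahimi is treated as owning Emil Rahimi's 17% interest in Stonebridge Capital LLC.
Chain via Crosswind Manufacturing Inc. → Meridian Group plc (R2): 100% × 27% × 63% = 17.01% of Stonebridge Capital LLC.
Direct interest in Stonebridge Capital LLC: 17%.
Aggregating (R3): 17.01% + 17% = 34.01%.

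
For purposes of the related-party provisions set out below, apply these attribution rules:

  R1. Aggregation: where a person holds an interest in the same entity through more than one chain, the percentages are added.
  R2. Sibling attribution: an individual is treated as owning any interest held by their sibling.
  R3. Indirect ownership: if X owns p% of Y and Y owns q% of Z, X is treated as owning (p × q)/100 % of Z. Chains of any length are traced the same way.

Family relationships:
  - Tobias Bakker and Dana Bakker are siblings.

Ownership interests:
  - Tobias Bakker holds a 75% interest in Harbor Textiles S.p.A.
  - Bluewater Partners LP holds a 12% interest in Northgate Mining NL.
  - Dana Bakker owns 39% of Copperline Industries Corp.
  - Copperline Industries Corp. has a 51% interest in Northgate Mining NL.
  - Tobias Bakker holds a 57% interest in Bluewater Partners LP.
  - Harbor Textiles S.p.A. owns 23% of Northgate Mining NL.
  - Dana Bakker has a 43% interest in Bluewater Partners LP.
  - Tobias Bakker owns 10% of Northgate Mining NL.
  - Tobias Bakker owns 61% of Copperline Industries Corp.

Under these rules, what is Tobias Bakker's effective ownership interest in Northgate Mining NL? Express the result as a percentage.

90.25%

By sibling attribution (R2), Tobias Bakker is treated as also owning Dana Bakker's interest in Copperline Industries Corp, giving 61% + 39% = 100%.
By sibling attribution (R2), Tobias Bakker is treated as also owning Dana Bakker's interest in Bluewater Partners LP, giving 57% + 43% = 100%.
Chain via Copperline Industries Corp. (R3): 100% × 51% = 51% of Northgate Mining NL.
Chain via Harbor Textiles S.p.A. (R3): 75% × 23% = 17.25% of Northgate Mining NL.
Chain via Bluewater Partners LP (R3): 100% × 12% = 12% of Northgate Mining NL.
Direct interest in Northgate Mining NL: 10%.
Aggregating (R1): 51% + 17.25% + 12% + 10% = 90.25%.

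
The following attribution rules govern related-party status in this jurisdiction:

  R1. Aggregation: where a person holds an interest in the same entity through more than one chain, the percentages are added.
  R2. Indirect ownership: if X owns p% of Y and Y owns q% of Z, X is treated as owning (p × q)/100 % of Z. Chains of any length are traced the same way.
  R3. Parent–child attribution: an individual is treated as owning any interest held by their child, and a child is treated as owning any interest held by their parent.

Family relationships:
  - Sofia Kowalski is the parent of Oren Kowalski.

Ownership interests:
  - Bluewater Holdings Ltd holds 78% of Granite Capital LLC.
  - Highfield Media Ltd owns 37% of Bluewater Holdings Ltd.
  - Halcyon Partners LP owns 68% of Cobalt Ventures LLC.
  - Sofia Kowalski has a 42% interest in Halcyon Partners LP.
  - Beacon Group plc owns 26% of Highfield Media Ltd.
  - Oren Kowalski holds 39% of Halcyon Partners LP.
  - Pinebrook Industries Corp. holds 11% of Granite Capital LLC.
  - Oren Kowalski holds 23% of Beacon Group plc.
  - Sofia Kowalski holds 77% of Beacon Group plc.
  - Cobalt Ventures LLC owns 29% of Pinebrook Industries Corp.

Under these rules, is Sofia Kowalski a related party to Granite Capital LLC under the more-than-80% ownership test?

By parent–child attribution (R3), Sofia Kowalski is treated as also owning Oren Kowalski's interest in Beacon Group plc, giving 77% + 23% = 100%.
By parent–child attribution (R3), Sofia Kowalski is treated as also owning Oren Kowalski's interest in Halcyon Partners LP, giving 42% + 39% = 81%.
Chain via Beacon Group plc → Highfield Media Ltd → Bluewater Holdings Ltd (R2): 100% × 26% × 37% × 78% = 7.5036% of Granite Capital LLC.
Chain via Halcyon Partners LP → Cobalt Ventures LLC → Pinebrook Industries Corp. (R2): 81% × 68% × 29% × 11% = 1.757052% of Granite Capital LLC.
Aggregating (R1): 7.5036% + 1.757052% = 9.260652%.
9.260652% does not exceed the 80% threshold, so Sofia is not a related party to Granite Capital LLC.

No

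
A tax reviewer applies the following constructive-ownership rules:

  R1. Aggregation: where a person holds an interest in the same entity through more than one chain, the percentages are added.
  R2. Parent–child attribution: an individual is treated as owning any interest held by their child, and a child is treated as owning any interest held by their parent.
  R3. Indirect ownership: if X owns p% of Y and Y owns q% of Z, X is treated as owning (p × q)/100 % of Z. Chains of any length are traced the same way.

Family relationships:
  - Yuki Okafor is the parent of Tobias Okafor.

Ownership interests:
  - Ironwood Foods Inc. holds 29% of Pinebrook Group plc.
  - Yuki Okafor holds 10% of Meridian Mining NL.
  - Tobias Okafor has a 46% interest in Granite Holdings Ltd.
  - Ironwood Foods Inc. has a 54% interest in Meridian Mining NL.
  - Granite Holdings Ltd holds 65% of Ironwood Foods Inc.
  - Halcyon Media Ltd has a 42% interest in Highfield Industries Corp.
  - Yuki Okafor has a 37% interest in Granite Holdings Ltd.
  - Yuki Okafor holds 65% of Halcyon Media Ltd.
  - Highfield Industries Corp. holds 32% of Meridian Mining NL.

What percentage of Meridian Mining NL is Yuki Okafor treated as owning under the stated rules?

By parent–child attribution (R2), Yuki Okafor is treated as also owning Tobias Okafor's interest in Granite Holdings Ltd, giving 37% + 46% = 83%.
Chain via Halcyon Media Ltd → Highfield Industries Corp. (R3): 65% × 42% × 32% = 8.736% of Meridian Mining NL.
Chain via Granite Holdings Ltd → Ironwood Foods Inc. (R3): 83% × 65% × 54% = 29.133% of Meridian Mining NL.
Direct interest in Meridian Mining NL: 10%.
Aggregating (R1): 8.736% + 29.133% + 10% = 47.869%.

47.869%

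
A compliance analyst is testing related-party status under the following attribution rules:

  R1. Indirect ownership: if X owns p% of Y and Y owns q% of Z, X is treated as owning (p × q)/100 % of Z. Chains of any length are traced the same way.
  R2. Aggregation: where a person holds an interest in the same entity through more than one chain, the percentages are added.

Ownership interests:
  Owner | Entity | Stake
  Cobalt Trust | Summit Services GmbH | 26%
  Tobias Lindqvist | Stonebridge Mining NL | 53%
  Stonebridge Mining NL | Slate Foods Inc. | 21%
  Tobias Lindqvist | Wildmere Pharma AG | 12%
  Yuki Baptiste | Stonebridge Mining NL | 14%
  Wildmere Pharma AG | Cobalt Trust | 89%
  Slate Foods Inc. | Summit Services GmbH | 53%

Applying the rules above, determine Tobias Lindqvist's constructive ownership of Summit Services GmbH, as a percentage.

8.6757%

Chain via Stonebridge Mining NL → Slate Foods Inc. (R1): 53% × 21% × 53% = 5.8989% of Summit Services GmbH.
Chain via Wildmere Pharma AG → Cobalt Trust (R1): 12% × 89% × 26% = 2.7768% of Summit Services GmbH.
Aggregating (R2): 5.8989% + 2.7768% = 8.6757%.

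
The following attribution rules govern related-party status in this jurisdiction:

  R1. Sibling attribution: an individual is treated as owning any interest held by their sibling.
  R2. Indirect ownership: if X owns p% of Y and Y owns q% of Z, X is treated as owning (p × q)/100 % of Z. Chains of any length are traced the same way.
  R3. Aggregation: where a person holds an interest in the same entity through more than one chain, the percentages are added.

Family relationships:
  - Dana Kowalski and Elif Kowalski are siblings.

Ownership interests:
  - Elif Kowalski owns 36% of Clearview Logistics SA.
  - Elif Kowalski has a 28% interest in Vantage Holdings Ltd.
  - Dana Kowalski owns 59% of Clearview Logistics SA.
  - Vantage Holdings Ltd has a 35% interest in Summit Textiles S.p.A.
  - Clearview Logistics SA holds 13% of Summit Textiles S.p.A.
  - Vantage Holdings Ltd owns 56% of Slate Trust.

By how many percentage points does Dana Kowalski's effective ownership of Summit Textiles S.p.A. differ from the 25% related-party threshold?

2.85

By sibling attribution (R1), Dana Kowalski is treated as also owning Elif Kowalski's interest in Clearview Logistics SA, giving 59% + 36% = 95%.
By sibling attribution (R1), Dana Kowalski is treated as owning Elif Kowalski's 28% interest in Vantage Holdings Ltd.
Chain via Clearview Logistics SA (R2): 95% × 13% = 12.35% of Summit Textiles S.p.A.
Chain via Vantage Holdings Ltd (R2): 28% × 35% = 9.8% of Summit Textiles S.p.A.
Aggregating (R3): 12.35% + 9.8% = 22.15%.
22.15% falls short of the 25% threshold by 2.85 percentage points.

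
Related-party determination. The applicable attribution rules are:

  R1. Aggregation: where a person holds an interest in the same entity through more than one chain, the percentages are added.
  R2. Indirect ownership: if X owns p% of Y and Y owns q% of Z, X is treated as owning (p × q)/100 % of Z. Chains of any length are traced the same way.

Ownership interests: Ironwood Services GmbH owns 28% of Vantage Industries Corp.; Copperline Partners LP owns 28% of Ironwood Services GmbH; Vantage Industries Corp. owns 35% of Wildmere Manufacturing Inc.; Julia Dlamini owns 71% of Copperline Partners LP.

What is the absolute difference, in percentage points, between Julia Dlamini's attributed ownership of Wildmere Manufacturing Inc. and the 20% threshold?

Chain via Copperline Partners LP → Ironwood Services GmbH → Vantage Industries Corp. (R2): 71% × 28% × 28% × 35% = 1.94824% of Wildmere Manufacturing Inc.
1.94824% falls short of the 20% threshold by 18.05176 percentage points.

18.05176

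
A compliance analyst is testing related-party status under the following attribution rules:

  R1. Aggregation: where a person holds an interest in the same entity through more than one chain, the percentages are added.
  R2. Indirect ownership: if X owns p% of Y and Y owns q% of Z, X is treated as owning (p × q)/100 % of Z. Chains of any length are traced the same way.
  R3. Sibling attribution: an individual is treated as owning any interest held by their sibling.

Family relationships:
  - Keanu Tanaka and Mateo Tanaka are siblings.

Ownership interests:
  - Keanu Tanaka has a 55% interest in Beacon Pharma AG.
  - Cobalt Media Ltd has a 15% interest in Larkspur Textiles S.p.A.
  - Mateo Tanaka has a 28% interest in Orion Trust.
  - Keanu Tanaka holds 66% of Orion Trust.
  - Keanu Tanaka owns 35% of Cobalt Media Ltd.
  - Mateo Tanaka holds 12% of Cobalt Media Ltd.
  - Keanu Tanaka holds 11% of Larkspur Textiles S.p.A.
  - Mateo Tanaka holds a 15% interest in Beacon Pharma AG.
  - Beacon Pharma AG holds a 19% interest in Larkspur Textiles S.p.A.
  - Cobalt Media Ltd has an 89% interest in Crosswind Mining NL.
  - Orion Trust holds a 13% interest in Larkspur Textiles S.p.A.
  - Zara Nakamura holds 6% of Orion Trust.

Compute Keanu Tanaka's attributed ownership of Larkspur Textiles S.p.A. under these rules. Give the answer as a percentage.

By sibling attribution (R3), Keanu Tanaka is treated as also owning Mateo Tanaka's interest in Cobalt Media Ltd, giving 35% + 12% = 47%.
By sibling attribution (R3), Keanu Tanaka is treated as also owning Mateo Tanaka's interest in Beacon Pharma AG, giving 55% + 15% = 70%.
By sibling attribution (R3), Keanu Tanaka is treated as also owning Mateo Tanaka's interest in Orion Trust, giving 66% + 28% = 94%.
Chain via Cobalt Media Ltd (R2): 47% × 15% = 7.05% of Larkspur Textiles S.p.A.
Chain via Beacon Pharma AG (R2): 70% × 19% = 13.3% of Larkspur Textiles S.p.A.
Chain via Orion Trust (R2): 94% × 13% = 12.22% of Larkspur Textiles S.p.A.
Direct interest in Larkspur Textiles S.p.A: 11%.
Aggregating (R1): 7.05% + 13.3% + 12.22% + 11% = 43.57%.

43.57%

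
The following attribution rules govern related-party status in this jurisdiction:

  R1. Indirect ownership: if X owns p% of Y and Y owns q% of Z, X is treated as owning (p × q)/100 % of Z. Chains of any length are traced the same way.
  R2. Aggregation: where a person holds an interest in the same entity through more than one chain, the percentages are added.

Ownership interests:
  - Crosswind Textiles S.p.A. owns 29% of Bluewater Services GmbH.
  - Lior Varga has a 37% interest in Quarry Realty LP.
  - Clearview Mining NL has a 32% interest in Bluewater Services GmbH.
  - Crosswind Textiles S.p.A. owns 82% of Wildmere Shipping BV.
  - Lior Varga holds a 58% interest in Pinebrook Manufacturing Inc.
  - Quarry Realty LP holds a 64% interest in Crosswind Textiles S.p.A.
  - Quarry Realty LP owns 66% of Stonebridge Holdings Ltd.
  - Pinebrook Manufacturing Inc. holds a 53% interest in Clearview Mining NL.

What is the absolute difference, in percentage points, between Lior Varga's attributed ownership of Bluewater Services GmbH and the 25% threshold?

8.296

Chain via Quarry Realty LP → Crosswind Textiles S.p.A. (R1): 37% × 64% × 29% = 6.8672% of Bluewater Services GmbH.
Chain via Pinebrook Manufacturing Inc. → Clearview Mining NL (R1): 58% × 53% × 32% = 9.8368% of Bluewater Services GmbH.
Aggregating (R2): 6.8672% + 9.8368% = 16.704%.
16.704% falls short of the 25% threshold by 8.296 percentage points.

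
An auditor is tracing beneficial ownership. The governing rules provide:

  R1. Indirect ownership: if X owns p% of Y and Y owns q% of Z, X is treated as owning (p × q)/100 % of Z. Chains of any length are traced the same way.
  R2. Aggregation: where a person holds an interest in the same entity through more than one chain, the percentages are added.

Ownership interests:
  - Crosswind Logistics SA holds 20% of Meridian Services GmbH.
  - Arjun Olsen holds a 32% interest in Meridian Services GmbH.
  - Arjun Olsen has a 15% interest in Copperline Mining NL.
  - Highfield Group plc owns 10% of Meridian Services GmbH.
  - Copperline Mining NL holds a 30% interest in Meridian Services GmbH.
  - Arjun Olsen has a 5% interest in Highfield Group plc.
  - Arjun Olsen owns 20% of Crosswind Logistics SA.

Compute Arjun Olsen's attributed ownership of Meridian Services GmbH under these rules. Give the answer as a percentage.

Chain via Crosswind Logistics SA (R1): 20% × 20% = 4% of Meridian Services GmbH.
Chain via Copperline Mining NL (R1): 15% × 30% = 4.5% of Meridian Services GmbH.
Chain via Highfield Group plc (R1): 5% × 10% = 0.5% of Meridian Services GmbH.
Direct interest in Meridian Services GmbH: 32%.
Aggregating (R2): 4% + 4.5% + 0.5% + 32% = 41%.

41%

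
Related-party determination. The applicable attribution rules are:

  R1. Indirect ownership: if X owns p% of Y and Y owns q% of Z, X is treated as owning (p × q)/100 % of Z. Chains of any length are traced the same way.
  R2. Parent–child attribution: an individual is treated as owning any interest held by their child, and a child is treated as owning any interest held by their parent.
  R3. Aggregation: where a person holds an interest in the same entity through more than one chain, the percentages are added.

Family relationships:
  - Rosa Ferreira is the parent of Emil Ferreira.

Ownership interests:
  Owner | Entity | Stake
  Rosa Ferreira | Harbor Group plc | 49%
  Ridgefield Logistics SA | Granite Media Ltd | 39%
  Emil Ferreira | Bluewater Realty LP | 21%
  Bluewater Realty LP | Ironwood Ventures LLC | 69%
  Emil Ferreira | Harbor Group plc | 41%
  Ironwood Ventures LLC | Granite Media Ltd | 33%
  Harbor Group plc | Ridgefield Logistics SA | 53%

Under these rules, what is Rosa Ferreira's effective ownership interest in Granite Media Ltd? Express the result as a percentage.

By parent–child attribution (R2), Rosa Ferreira is treated as also owning Emil Ferreira's interest in Harbor Group plc, giving 49% + 41% = 90%.
By parent–child attribution (R2), Rosa Ferreira is treated as owning Emil Ferreira's 21% interest in Bluewater Realty LP.
Chain via Harbor Group plc → Ridgefield Logistics SA (R1): 90% × 53% × 39% = 18.603% of Granite Media Ltd.
Chain via Bluewater Realty LP → Ironwood Ventures LLC (R1): 21% × 69% × 33% = 4.7817% of Granite Media Ltd.
Aggregating (R3): 18.603% + 4.7817% = 23.3847%.

23.3847%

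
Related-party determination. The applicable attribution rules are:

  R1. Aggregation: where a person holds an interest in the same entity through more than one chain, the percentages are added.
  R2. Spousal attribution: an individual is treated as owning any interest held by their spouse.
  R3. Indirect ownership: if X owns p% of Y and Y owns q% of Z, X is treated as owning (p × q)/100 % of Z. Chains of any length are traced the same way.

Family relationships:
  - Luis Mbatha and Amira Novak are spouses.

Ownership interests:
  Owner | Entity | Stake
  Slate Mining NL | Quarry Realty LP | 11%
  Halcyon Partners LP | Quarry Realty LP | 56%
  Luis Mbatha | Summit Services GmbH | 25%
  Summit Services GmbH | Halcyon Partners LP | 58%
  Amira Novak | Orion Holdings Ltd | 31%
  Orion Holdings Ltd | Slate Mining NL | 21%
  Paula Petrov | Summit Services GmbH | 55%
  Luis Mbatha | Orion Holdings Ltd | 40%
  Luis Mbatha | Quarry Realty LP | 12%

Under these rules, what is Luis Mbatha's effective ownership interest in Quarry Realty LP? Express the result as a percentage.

By spousal attribution (R2), Luis Mbatha is treated as also owning Amira Novak's interest in Orion Holdings Ltd, giving 40% + 31% = 71%.
Chain via Summit Services GmbH → Halcyon Partners LP (R3): 25% × 58% × 56% = 8.12% of Quarry Realty LP.
Chain via Orion Holdings Ltd → Slate Mining NL (R3): 71% × 21% × 11% = 1.6401% of Quarry Realty LP.
Direct interest in Quarry Realty LP: 12%.
Aggregating (R1): 8.12% + 1.6401% + 12% = 21.7601%.

21.7601%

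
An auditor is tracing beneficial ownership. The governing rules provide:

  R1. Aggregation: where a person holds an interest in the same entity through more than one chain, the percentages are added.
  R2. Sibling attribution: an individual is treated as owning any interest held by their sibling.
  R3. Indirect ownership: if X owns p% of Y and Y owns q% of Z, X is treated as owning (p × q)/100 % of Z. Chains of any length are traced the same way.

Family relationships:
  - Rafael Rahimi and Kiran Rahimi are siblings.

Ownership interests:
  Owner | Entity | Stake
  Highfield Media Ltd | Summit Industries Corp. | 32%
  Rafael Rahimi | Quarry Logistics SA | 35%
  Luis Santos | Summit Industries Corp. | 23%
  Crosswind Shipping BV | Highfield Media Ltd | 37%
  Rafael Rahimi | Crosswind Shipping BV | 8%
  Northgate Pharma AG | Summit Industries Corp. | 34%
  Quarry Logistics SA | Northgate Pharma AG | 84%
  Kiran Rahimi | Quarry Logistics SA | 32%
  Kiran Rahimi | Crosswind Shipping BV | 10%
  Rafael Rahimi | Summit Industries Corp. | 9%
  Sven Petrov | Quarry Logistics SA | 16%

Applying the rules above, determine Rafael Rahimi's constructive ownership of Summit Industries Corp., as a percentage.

By sibling attribution (R2), Rafael Rahimi is treated as also owning Kiran Rahimi's interest in Crosswind Shipping BV, giving 8% + 10% = 18%.
By sibling attribution (R2), Rafael Rahimi is treated as also owning Kiran Rahimi's interest in Quarry Logistics SA, giving 35% + 32% = 67%.
Chain via Crosswind Shipping BV → Highfield Media Ltd (R3): 18% × 37% × 32% = 2.1312% of Summit Industries Corp.
Chain via Quarry Logistics SA → Northgate Pharma AG (R3): 67% × 84% × 34% = 19.1352% of Summit Industries Corp.
Direct interest in Summit Industries Corp: 9%.
Aggregating (R1): 2.1312% + 19.1352% + 9% = 30.2664%.

30.2664%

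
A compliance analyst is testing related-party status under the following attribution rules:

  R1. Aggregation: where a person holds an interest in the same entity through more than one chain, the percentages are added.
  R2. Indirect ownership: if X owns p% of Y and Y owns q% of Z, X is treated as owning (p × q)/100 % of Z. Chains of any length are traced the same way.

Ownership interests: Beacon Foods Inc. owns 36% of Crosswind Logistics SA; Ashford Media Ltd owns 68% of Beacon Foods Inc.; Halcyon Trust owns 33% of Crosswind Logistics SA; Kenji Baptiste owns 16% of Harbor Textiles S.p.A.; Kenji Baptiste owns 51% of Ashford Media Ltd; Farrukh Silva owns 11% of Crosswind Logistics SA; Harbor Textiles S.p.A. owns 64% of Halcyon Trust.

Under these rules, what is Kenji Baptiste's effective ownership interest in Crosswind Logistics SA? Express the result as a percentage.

15.864%

Chain via Harbor Textiles S.p.A. → Halcyon Trust (R2): 16% × 64% × 33% = 3.3792% of Crosswind Logistics SA.
Chain via Ashford Media Ltd → Beacon Foods Inc. (R2): 51% × 68% × 36% = 12.4848% of Crosswind Logistics SA.
Aggregating (R1): 3.3792% + 12.4848% = 15.864%.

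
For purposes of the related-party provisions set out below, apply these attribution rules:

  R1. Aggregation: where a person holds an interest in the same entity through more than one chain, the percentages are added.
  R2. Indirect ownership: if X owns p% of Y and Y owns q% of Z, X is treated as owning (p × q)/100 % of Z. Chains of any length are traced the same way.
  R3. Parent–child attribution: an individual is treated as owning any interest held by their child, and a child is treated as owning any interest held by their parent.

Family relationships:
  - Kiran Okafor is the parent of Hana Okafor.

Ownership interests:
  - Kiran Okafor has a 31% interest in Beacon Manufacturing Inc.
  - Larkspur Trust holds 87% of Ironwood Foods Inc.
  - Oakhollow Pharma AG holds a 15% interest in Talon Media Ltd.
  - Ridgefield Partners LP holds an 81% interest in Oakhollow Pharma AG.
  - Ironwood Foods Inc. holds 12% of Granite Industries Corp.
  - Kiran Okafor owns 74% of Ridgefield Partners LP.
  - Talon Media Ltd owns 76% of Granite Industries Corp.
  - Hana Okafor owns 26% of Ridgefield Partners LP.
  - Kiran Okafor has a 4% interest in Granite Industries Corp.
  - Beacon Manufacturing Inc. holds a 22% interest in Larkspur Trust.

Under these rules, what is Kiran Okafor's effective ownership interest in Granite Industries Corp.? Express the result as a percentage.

By parent–child attribution (R3), Kiran Okafor is treated as also owning Hana Okafor's interest in Ridgefield Partners LP, giving 74% + 26% = 100%.
Chain via Ridgefield Partners LP → Oakhollow Pharma AG → Talon Media Ltd (R2): 100% × 81% × 15% × 76% = 9.234% of Granite Industries Corp.
Chain via Beacon Manufacturing Inc. → Larkspur Trust → Ironwood Foods Inc. (R2): 31% × 22% × 87% × 12% = 0.712008% of Granite Industries Corp.
Direct interest in Granite Industries Corp: 4%.
Aggregating (R1): 9.234% + 0.712008% + 4% = 13.946008%.

13.946008%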